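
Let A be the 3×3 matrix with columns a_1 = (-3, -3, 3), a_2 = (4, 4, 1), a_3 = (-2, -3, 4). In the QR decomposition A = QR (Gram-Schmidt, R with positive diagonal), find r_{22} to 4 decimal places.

q_1 = a_1/‖a_1‖ = (-3, -3, 3)/5.1962 = (-0.5774, -0.5774, 0.5774).
r_{12} = q_1·a_2 = -4.0415.
u_2 = a_2 + 4.0415·q_1 = (1.6667, 1.6667, 3.3333).
r_{22} = ‖u_2‖ = 4.0825.

r_{22} = 4.0825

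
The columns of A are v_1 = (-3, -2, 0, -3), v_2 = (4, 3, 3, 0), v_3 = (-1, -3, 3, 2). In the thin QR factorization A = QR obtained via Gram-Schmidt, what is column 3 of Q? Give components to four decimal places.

e_3 = (-0.0985, -0.5523, 0.6837, 0.4667)

v_1 = (-3, -2, 0, -3); ‖v_1‖ = 4.6904, so e_1 = (-0.6396, -0.4264, 0.0000, -0.6396).
e_1·v_2 = (-0.6396)·4 + (-0.4264)·3 + 0.0000·3 + (-0.6396)·0 = -3.8376.
u_2 = v_2 + 3.8376·e_1 = (1.5455, 1.3636, 3.0000, -2.4545).
‖u_2‖ = 4.3901, so e_2 = (0.3520, 0.3106, 0.6834, -0.5591).
e_1·v_3 = (-0.6396)·(-1) + (-0.4264)·(-3) + 0.0000·3 + (-0.6396)·2 = 0.6396; e_2·v_3 = 0.3520·(-1) + 0.3106·(-3) + 0.6834·3 + (-0.5591)·2 = -0.3520.
u_3 = v_3 − 0.6396·e_1 + 0.3520·e_2 = (-0.4670, -2.6179, 3.2406, 2.2123).
‖u_3‖ = 4.7399, so e_3 = (-0.0985, -0.5523, 0.6837, 0.4667).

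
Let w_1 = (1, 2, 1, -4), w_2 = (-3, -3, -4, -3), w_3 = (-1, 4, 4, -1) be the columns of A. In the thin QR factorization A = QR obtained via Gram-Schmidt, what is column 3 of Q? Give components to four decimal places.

e_3 = (-0.8667, 0.3283, 0.3732, 0.0408)

e_1 = w_1/‖w_1‖ = (1, 2, 1, -4)/4.6904 = (0.2132, 0.4264, 0.2132, -0.8528).
r_{12} = e_1·w_2 = -0.2132.
u_2 = w_2 + 0.2132·e_1 = (-2.9545, -2.9091, -3.9545, -3.1818).
‖u_2‖ = 6.5540, so e_2 = (-0.4508, -0.4439, -0.6034, -0.4855).
r_{13} = e_1·w_3 = 3.1980; r_{23} = e_2·w_3 = -3.2527.
u_3 = w_3 − 3.1980·e_1 + 3.2527·e_2 = (-3.1481, 1.1926, 1.3556, 0.1481).
‖u_3‖ = 3.6322, so e_3 = (-0.8667, 0.3283, 0.3732, 0.0408).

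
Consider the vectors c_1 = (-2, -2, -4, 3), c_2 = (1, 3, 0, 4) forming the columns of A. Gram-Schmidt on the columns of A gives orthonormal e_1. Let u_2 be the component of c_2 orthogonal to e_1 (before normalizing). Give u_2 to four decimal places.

u_2 = (1.2424, 3.2424, 0.4848, 3.6364)

c_1 = (-2, -2, -4, 3); ‖c_1‖ = 5.7446, so e_1 = (-0.3482, -0.3482, -0.6963, 0.5222).
e_1·c_2 = (-0.3482)·1 + (-0.3482)·3 + (-0.6963)·0 + 0.5222·4 = 0.6963.
u_2 = c_2 − 0.6963·e_1 = (1.2424, 3.2424, 0.4848, 3.6364).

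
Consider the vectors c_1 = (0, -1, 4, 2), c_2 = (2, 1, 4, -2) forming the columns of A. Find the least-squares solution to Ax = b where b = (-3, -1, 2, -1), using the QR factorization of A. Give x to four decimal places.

e_1 = c_1/‖c_1‖ = (0, -1, 4, 2)/4.5826 = (0.0000, -0.2182, 0.8729, 0.4364).
r_{12} = e_1·c_2 = 2.4004.
u_2 = c_2 − 2.4004·e_1 = (2.0000, 1.5238, 1.9048, -3.0476).
‖u_2‖ = 4.3861, so e_2 = (0.4560, 0.3474, 0.4343, -0.6948).
Qᵀb = (1.5275, -0.1520).
Back-substitute: x_2 = -0.1520/4.3861 = -0.0347.
x_1 = (1.5275 − 2.4004·(-0.0347))/4.5826 = 0.3515.

x = (0.3515, -0.0347)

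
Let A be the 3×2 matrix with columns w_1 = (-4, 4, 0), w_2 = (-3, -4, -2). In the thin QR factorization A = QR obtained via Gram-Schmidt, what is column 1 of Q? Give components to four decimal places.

e_1 = (-0.7071, 0.7071, 0.0000)

e_1 = w_1/‖w_1‖ = (-4, 4, 0)/5.6569 = (-0.7071, 0.7071, 0.0000).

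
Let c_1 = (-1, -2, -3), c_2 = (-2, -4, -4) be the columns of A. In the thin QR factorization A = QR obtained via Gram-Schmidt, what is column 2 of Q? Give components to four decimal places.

e_2 = (-0.3586, -0.7171, 0.5976)

c_1 = (-1, -2, -3); ‖c_1‖ = 3.7417, so e_1 = (-0.2673, -0.5345, -0.8018).
e_1·c_2 = (-0.2673)·(-2) + (-0.5345)·(-4) + (-0.8018)·(-4) = 5.8797.
u_2 = c_2 − 5.8797·e_1 = (-0.4286, -0.8571, 0.7143).
‖u_2‖ = 1.1952, so e_2 = (-0.3586, -0.7171, 0.5976).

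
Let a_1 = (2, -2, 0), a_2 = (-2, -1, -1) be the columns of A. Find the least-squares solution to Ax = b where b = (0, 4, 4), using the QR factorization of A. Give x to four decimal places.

x = (-1.4545, -1.8182)

q_1 = a_1/‖a_1‖ = (2, -2, 0)/2.8284 = (0.7071, -0.7071, 0.0000).
r_{12} = q_1·a_2 = -0.7071.
u_2 = a_2 + 0.7071·q_1 = (-1.5000, -1.5000, -1.0000).
‖u_2‖ = 2.3452, so q_2 = (-0.6396, -0.6396, -0.4264).
Qᵀb = (-2.8284, -4.2640).
Back-substitute: x_2 = -4.2640/2.3452 = -1.8182.
x_1 = (-2.8284 + 0.7071·(-1.8182))/2.8284 = -1.4545.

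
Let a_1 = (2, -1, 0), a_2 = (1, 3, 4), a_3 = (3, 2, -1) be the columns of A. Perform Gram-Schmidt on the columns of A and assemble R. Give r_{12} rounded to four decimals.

a_1 = (2, -1, 0); ‖a_1‖ = 2.2361, so e_1 = (0.8944, -0.4472, 0.0000).
r_{12} = e_1·a_2 = -0.4472.

r_{12} = -0.4472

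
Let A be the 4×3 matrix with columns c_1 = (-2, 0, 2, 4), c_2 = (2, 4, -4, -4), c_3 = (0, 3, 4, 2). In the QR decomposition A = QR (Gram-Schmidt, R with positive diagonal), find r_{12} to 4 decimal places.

c_1 = (-2, 0, 2, 4); ‖c_1‖ = 4.8990, so q_1 = (-0.4082, 0.0000, 0.4082, 0.8165).
r_{12} = q_1·c_2 = -5.7155.

r_{12} = -5.7155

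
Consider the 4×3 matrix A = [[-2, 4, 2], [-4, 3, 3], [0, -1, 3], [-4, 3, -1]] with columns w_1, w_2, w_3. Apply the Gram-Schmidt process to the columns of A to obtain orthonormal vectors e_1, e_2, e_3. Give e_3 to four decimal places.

e_1 = w_1/‖w_1‖ = (-2, -4, 0, -4)/6.0000 = (-0.3333, -0.6667, 0.0000, -0.6667).
r_{12} = e_1·w_2 = -5.3333.
u_2 = w_2 + 5.3333·e_1 = (2.2222, -0.5556, -1.0000, -0.5556).
‖u_2‖ = 2.5604, so e_2 = (0.8679, -0.2170, -0.3906, -0.2170).
r_{13} = e_1·w_3 = -2.0000; r_{23} = e_2·w_3 = 0.1302.
u_3 = w_3 + 2.0000·e_1 − 0.1302·e_2 = (1.2203, 1.6949, 3.0508, -2.3051).
‖u_3‖ = 4.3570, so e_3 = (0.2801, 0.3890, 0.7002, -0.5291).

e_3 = (0.2801, 0.3890, 0.7002, -0.5291)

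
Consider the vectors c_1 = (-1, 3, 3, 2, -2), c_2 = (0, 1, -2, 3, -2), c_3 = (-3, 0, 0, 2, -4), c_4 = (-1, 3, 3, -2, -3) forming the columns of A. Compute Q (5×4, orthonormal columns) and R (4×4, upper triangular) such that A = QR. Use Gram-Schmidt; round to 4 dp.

Q = [[-0.1925, 0.0644, -0.6880, 0.2399], [0.5774, 0.0552, -0.4766, 0.4357], [0.5774, -0.6905, 0.0181, -0.2573], [0.3849, 0.6168, -0.1746, -0.6550], [-0.3849, -0.3682, -0.5183, -0.5074]], R = [[5.1962, 1.3472, 2.8868, 4.0415], [0.0000, 4.0231, 2.5133, -2.0990], [0.0000, 0.0000, 3.7882, 1.2166], [0.0000, 0.0000, 0.0000, 3.1274]]

c_1 = (-1, 3, 3, 2, -2); ‖c_1‖ = 5.1962, so e_1 = (-0.1925, 0.5774, 0.5774, 0.3849, -0.3849).
e_1·c_2 = (-0.1925)·0 + 0.5774·1 + 0.5774·(-2) + 0.3849·3 + (-0.3849)·(-2) = 1.3472.
u_2 = c_2 − 1.3472·e_1 = (0.2593, 0.2222, -2.7778, 2.4815, -1.4815).
‖u_2‖ = 4.0231, so e_2 = (0.0644, 0.0552, -0.6905, 0.6168, -0.3682).
e_1·c_3 = (-0.1925)·(-3) + 0.5774·0 + 0.5774·0 + 0.3849·2 + (-0.3849)·(-4) = 2.8868; e_2·c_3 = 0.0644·(-3) + 0.0552·0 + (-0.6905)·0 + 0.6168·2 + (-0.3682)·(-4) = 2.5133.
u_3 = c_3 − 2.8868·e_1 − 2.5133·e_2 = (-2.6064, -1.8055, 0.0686, -0.6613, -1.9634).
‖u_3‖ = 3.7882, so e_3 = (-0.6880, -0.4766, 0.0181, -0.1746, -0.5183).
e_1·c_4 = (-0.1925)·(-1) + 0.5774·3 + 0.5774·3 + 0.3849·(-2) + (-0.3849)·(-3) = 4.0415; e_2·c_4 = 0.0644·(-1) + 0.0552·3 + (-0.6905)·3 + 0.6168·(-2) + (-0.3682)·(-3) = -2.0990; e_3·c_4 = (-0.6880)·(-1) + (-0.4766)·3 + 0.0181·3 + (-0.1746)·(-2) + (-0.5183)·(-3) = 1.2166.
u_4 = c_4 − 4.0415·e_1 + 2.0990·e_2 − 1.2166·e_3 = (0.7501, 1.3625, -0.8047, -2.0485, -1.5868).
‖u_4‖ = 3.1274, so e_4 = (0.2399, 0.4357, -0.2573, -0.6550, -0.5074).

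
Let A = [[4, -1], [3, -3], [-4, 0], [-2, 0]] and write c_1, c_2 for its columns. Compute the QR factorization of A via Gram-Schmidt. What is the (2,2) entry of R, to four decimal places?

e_1 = c_1/‖c_1‖ = (4, 3, -4, -2)/6.7082 = (0.5963, 0.4472, -0.5963, -0.2981).
r_{12} = e_1·c_2 = -1.9379.
u_2 = c_2 + 1.9379·e_1 = (0.1556, -2.1333, -1.1556, -0.5778).
r_{22} = ‖u_2‖ = 2.4989.

r_{22} = 2.4989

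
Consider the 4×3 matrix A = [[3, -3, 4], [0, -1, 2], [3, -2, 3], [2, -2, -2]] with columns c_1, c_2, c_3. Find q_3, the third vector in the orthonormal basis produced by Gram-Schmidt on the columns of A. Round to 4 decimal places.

q_3 = (0.3099, 0.2704, 0.2704, -0.8705)

c_1 = (3, 0, 3, 2); ‖c_1‖ = 4.6904, so q_1 = (0.6396, 0.0000, 0.6396, 0.4264).
q_1·c_2 = 0.6396·(-3) + 0.0000·(-1) + 0.6396·(-2) + 0.4264·(-2) = -4.0508.
u_2 = c_2 + 4.0508·q_1 = (-0.4091, -1.0000, 0.5909, -0.2727).
‖u_2‖ = 1.2613, so q_2 = (-0.3243, -0.7928, 0.4685, -0.2162).
q_1·c_3 = 0.6396·4 + 0.0000·2 + 0.6396·3 + 0.4264·(-2) = 3.6244; q_2·c_3 = (-0.3243)·4 + (-0.7928)·2 + 0.4685·3 + (-0.2162)·(-2) = -1.0451.
u_3 = c_3 − 3.6244·q_1 + 1.0451·q_2 = (1.3429, 1.1714, 1.1714, -3.7714).
‖u_3‖ = 4.3326, so q_3 = (0.3099, 0.2704, 0.2704, -0.8705).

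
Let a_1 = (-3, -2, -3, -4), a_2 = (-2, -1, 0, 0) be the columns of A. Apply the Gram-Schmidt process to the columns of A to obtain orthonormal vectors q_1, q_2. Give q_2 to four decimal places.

a_1 = (-3, -2, -3, -4); ‖a_1‖ = 6.1644, so q_1 = (-0.4867, -0.3244, -0.4867, -0.6489).
q_1·a_2 = (-0.4867)·(-2) + (-0.3244)·(-1) + (-0.4867)·0 + (-0.6489)·0 = 1.2978.
u_2 = a_2 − 1.2978·q_1 = (-1.3684, -0.5789, 0.6316, 0.8421).
‖u_2‖ = 1.8209, so q_2 = (-0.7515, -0.3179, 0.3468, 0.4625).

q_2 = (-0.7515, -0.3179, 0.3468, 0.4625)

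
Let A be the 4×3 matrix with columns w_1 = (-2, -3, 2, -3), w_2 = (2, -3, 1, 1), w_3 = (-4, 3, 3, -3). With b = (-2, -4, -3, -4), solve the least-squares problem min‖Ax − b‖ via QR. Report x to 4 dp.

x = (2.0677, -2.3083, -1.6090)

w_1 = (-2, -3, 2, -3); ‖w_1‖ = 5.0990, so e_1 = (-0.3922, -0.5883, 0.3922, -0.5883).
e_1·w_2 = (-0.3922)·2 + (-0.5883)·(-3) + 0.3922·1 + (-0.5883)·1 = 0.7845.
u_2 = w_2 − 0.7845·e_1 = (2.3077, -2.5385, 0.6923, 1.4615).
‖u_2‖ = 3.7927, so e_2 = (0.6085, -0.6693, 0.1825, 0.3854).
e_1·w_3 = (-0.3922)·(-4) + (-0.5883)·3 + 0.3922·3 + (-0.5883)·(-3) = 2.7456; e_2·w_3 = 0.6085·(-4) + (-0.6693)·3 + 0.1825·3 + 0.3854·(-3) = -5.0502.
u_3 = w_3 − 2.7456·e_1 + 5.0502·e_2 = (0.1497, 1.2353, 2.8449, 0.5615).
‖u_3‖ = 3.1555, so e_3 = (0.0475, 0.3915, 0.9016, 0.1779).
Qᵀb = (4.3146, -0.6287, -5.0773).
Back-substitute: x_3 = -5.0773/3.1555 = -1.6090.
x_2 = (-0.6287 + 5.0502·(-1.6090))/3.7927 = -2.3083.
x_1 = (4.3146 − 0.7845·(-2.3083) − 2.7456·(-1.6090))/5.0990 = 2.0677.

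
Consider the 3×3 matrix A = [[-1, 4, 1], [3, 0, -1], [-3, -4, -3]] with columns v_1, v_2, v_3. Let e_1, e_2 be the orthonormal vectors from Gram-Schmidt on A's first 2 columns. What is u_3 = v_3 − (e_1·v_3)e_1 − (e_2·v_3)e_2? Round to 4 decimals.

u_3 = (-0.8824, -1.1765, -0.8824)

v_1 = (-1, 3, -3); ‖v_1‖ = 4.3589, so e_1 = (-0.2294, 0.6882, -0.6882).
e_1·v_2 = (-0.2294)·4 + 0.6882·0 + (-0.6882)·(-4) = 1.8353.
u_2 = v_2 − 1.8353·e_1 = (4.4211, -1.2632, -2.7368).
‖u_2‖ = 5.3508, so e_2 = (0.8262, -0.2361, -0.5115).
e_1·v_3 = (-0.2294)·1 + 0.6882·(-1) + (-0.6882)·(-3) = 1.1471; e_2·v_3 = 0.8262·1 + (-0.2361)·(-1) + (-0.5115)·(-3) = 2.5967.
u_3 = v_3 − 1.1471·e_1 − 2.5967·e_2 = (-0.8824, -1.1765, -0.8824).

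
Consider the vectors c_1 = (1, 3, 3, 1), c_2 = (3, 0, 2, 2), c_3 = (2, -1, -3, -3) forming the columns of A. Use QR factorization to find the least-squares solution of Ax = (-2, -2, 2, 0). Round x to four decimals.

c_1 = (1, 3, 3, 1); ‖c_1‖ = 4.4721, so e_1 = (0.2236, 0.6708, 0.6708, 0.2236).
e_1·c_2 = 0.2236·3 + 0.6708·0 + 0.6708·2 + 0.2236·2 = 2.4597.
u_2 = c_2 − 2.4597·e_1 = (2.4500, -1.6500, 0.3500, 1.4500).
‖u_2‖ = 3.3091, so e_2 = (0.7404, -0.4986, 0.1058, 0.4382).
e_1·c_3 = 0.2236·2 + 0.6708·(-1) + 0.6708·(-3) + 0.2236·(-3) = -2.9069; e_2·c_3 = 0.7404·2 + (-0.4986)·(-1) + 0.1058·(-3) + 0.4382·(-3) = 0.3475.
u_3 = c_3 + 2.9069·e_1 − 0.3475·e_2 = (2.3927, 1.1233, -1.0868, -2.5023).
‖u_3‖ = 3.7986, so e_3 = (0.6299, 0.2957, -0.2861, -0.6587).
Qᵀb = (-0.4472, -0.2720, -2.4234).
Back-substitute: x_3 = -2.4234/3.7986 = -0.6380.
x_2 = (-0.2720 − 0.3475·(-0.6380))/3.3091 = -0.0152.
x_1 = (-0.4472 − 2.4597·(-0.0152) + 2.9069·(-0.6380))/4.4721 = -0.5063.

x = (-0.5063, -0.0152, -0.6380)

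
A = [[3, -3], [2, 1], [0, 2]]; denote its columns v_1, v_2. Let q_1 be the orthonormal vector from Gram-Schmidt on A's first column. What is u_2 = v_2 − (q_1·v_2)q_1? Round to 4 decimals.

u_2 = (-1.3846, 2.0769, 2.0000)

q_1 = v_1/‖v_1‖ = (3, 2, 0)/3.6056 = (0.8321, 0.5547, 0.0000).
r_{12} = q_1·v_2 = -1.9415.
u_2 = v_2 + 1.9415·q_1 = (-1.3846, 2.0769, 2.0000).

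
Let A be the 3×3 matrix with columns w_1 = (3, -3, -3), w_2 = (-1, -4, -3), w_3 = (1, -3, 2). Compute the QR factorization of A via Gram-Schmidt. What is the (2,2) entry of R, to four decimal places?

e_1 = w_1/‖w_1‖ = (3, -3, -3)/5.1962 = (0.5774, -0.5774, -0.5774).
r_{12} = e_1·w_2 = 3.4641.
u_2 = w_2 − 3.4641·e_1 = (-3.0000, -2.0000, -1.0000).
r_{22} = ‖u_2‖ = 3.7417.

r_{22} = 3.7417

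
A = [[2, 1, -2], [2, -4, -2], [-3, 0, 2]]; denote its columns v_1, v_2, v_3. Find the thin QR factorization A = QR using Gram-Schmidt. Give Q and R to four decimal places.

Q = [[0.4851, 0.4422, -0.7544], [0.4851, -0.8539, -0.1886], [-0.7276, -0.2745, -0.6287]], R = [[4.1231, -1.4552, -3.3955], [0.0000, 3.8578, 0.2745], [0.0000, 0.0000, 0.6287]]

e_1 = v_1/‖v_1‖ = (2, 2, -3)/4.1231 = (0.4851, 0.4851, -0.7276).
r_{12} = e_1·v_2 = -1.4552.
u_2 = v_2 + 1.4552·e_1 = (1.7059, -3.2941, -1.0588).
‖u_2‖ = 3.8578, so e_2 = (0.4422, -0.8539, -0.2745).
r_{13} = e_1·v_3 = -3.3955; r_{23} = e_2·v_3 = 0.2745.
u_3 = v_3 + 3.3955·e_1 − 0.2745·e_2 = (-0.4743, -0.1186, -0.3953).
‖u_3‖ = 0.6287, so e_3 = (-0.7544, -0.1886, -0.6287).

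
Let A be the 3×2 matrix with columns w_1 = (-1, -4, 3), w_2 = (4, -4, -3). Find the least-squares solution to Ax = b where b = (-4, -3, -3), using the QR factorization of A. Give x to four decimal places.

q_1 = w_1/‖w_1‖ = (-1, -4, 3)/5.0990 = (-0.1961, -0.7845, 0.5883).
r_{12} = q_1·w_2 = 0.5883.
u_2 = w_2 − 0.5883·q_1 = (4.1154, -3.5385, -3.3462).
‖u_2‖ = 6.3760, so q_2 = (0.6454, -0.5550, -0.5248).
Qᵀb = (1.3728, 0.6575).
Back-substitute: x_2 = 0.6575/6.3760 = 0.1031.
x_1 = (1.3728 − 0.5883·0.1031)/5.0990 = 0.2573.

x = (0.2573, 0.1031)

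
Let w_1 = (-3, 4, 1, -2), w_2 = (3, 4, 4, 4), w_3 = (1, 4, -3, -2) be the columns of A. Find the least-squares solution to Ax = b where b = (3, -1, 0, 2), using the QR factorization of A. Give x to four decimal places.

w_1 = (-3, 4, 1, -2); ‖w_1‖ = 5.4772, so e_1 = (-0.5477, 0.7303, 0.1826, -0.3651).
e_1·w_2 = (-0.5477)·3 + 0.7303·4 + 0.1826·4 + (-0.3651)·4 = 0.5477.
u_2 = w_2 − 0.5477·e_1 = (3.3000, 3.6000, 3.9000, 4.2000).
‖u_2‖ = 7.5299, so e_2 = (0.4383, 0.4781, 0.5179, 0.5578).
e_1·w_3 = (-0.5477)·1 + 0.7303·4 + 0.1826·(-3) + (-0.3651)·(-2) = 2.5560; e_2·w_3 = 0.4383·1 + 0.4781·4 + 0.5179·(-3) + 0.5578·(-2) = -0.3187.
u_3 = w_3 − 2.5560·e_1 + 0.3187·e_2 = (2.5397, 2.2857, -3.3016, -0.8889).
‖u_3‖ = 4.8337, so e_3 = (0.5254, 0.4729, -0.6830, -0.1839).
Qᵀb = (-3.1038, 1.9522, 0.7356).
Back-substitute: x_3 = 0.7356/4.8337 = 0.1522.
x_2 = (1.9522 + 0.3187·0.1522)/7.5299 = 0.2657.
x_1 = (-3.1038 − 0.5477·0.2657 − 2.5560·0.1522)/5.4772 = -0.6643.

x = (-0.6643, 0.2657, 0.1522)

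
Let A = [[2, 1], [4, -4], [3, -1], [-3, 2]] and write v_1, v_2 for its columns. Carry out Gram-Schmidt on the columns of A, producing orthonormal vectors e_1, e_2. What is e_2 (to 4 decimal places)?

e_1 = v_1/‖v_1‖ = (2, 4, 3, -3)/6.1644 = (0.3244, 0.6489, 0.4867, -0.4867).
r_{12} = e_1·v_2 = -3.7311.
u_2 = v_2 + 3.7311·e_1 = (2.2105, -1.5789, 0.8158, 0.1842).
‖u_2‖ = 2.8423, so e_2 = (0.7777, -0.5555, 0.2870, 0.0648).

e_2 = (0.7777, -0.5555, 0.2870, 0.0648)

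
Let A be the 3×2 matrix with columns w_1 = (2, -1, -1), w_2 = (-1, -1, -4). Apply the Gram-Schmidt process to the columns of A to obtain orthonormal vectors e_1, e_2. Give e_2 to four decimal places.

e_2 = (-0.4924, -0.1231, -0.8616)

w_1 = (2, -1, -1); ‖w_1‖ = 2.4495, so e_1 = (0.8165, -0.4082, -0.4082).
e_1·w_2 = 0.8165·(-1) + (-0.4082)·(-1) + (-0.4082)·(-4) = 1.2247.
u_2 = w_2 − 1.2247·e_1 = (-2.0000, -0.5000, -3.5000).
‖u_2‖ = 4.0620, so e_2 = (-0.4924, -0.1231, -0.8616).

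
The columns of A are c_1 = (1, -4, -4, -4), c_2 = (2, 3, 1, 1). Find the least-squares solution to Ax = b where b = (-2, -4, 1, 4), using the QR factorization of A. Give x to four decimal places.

x = (-0.7007, -1.5742)

c_1 = (1, -4, -4, -4); ‖c_1‖ = 7.0000, so e_1 = (0.1429, -0.5714, -0.5714, -0.5714).
e_1·c_2 = 0.1429·2 + (-0.5714)·3 + (-0.5714)·1 + (-0.5714)·1 = -2.5714.
u_2 = c_2 + 2.5714·e_1 = (2.3673, 1.5306, -0.4694, -0.4694).
‖u_2‖ = 2.8962, so e_2 = (0.8174, 0.5285, -0.1621, -0.1621).
Qᵀb = (-0.8571, -4.5592).
Back-substitute: x_2 = -4.5592/2.8962 = -1.5742.
x_1 = (-0.8571 + 2.5714·(-1.5742))/7.0000 = -0.7007.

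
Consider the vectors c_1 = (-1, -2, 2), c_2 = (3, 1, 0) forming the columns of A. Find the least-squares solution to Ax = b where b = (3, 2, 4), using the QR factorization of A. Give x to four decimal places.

x = (1.0000, 1.6000)

c_1 = (-1, -2, 2); ‖c_1‖ = 3.0000, so q_1 = (-0.3333, -0.6667, 0.6667).
q_1·c_2 = (-0.3333)·3 + (-0.6667)·1 + 0.6667·0 = -1.6667.
u_2 = c_2 + 1.6667·q_1 = (2.4444, -0.1111, 1.1111).
‖u_2‖ = 2.6874, so q_2 = (0.9096, -0.0413, 0.4134).
Qᵀb = (0.3333, 4.2999).
Back-substitute: x_2 = 4.2999/2.6874 = 1.6000.
x_1 = (0.3333 + 1.6667·1.6000)/3.0000 = 1.0000.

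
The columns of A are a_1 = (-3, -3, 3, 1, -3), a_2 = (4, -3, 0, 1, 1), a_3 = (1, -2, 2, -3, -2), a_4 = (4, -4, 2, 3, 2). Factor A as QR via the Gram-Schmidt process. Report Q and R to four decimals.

a_1 = (-3, -3, 3, 1, -3); ‖a_1‖ = 6.0828, so q_1 = (-0.4932, -0.4932, 0.4932, 0.1644, -0.4932).
q_1·a_2 = (-0.4932)·4 + (-0.4932)·(-3) + 0.4932·0 + 0.1644·1 + (-0.4932)·1 = -0.8220.
u_2 = a_2 + 0.8220·q_1 = (3.5946, -3.4054, 0.4054, 1.1351, 0.5946).
‖u_2‖ = 5.1307, so q_2 = (0.7006, -0.6637, 0.0790, 0.2212, 0.1159).
q_1·a_3 = (-0.4932)·1 + (-0.4932)·(-2) + 0.4932·2 + 0.1644·(-3) + (-0.4932)·(-2) = 1.9728; q_2·a_3 = 0.7006·1 + (-0.6637)·(-2) + 0.0790·2 + 0.2212·(-3) + 0.1159·(-2) = 1.2906.
u_3 = a_3 − 1.9728·q_1 − 1.2906·q_2 = (1.0688, -0.1704, 0.9251, -3.6099, -1.1766).
‖u_3‖ = 4.0549, so q_3 = (0.2636, -0.0420, 0.2281, -0.8902, -0.2902).
q_1·a_4 = (-0.4932)·4 + (-0.4932)·(-4) + 0.4932·2 + 0.1644·3 + (-0.4932)·2 = 0.4932; q_2·a_4 = 0.7006·4 + (-0.6637)·(-4) + 0.0790·2 + 0.2212·3 + 0.1159·2 = 6.5109; q_3·a_4 = 0.2636·4 + (-0.0420)·(-4) + 0.2281·2 + (-0.8902)·3 + (-0.2902)·2 = -1.5723.
u_4 = a_4 − 0.4932·q_1 − 6.5109·q_2 + 1.5723·q_3 = (0.0962, 0.4986, 1.6010, 0.0787, 1.0325).
‖u_4‖ = 1.9731, so q_4 = (0.0487, 0.2527, 0.8114, 0.0399, 0.5233).

Q = [[-0.4932, 0.7006, 0.2636, 0.0487], [-0.4932, -0.6637, -0.0420, 0.2527], [0.4932, 0.0790, 0.2281, 0.8114], [0.1644, 0.2212, -0.8902, 0.0399], [-0.4932, 0.1159, -0.2902, 0.5233]], R = [[6.0828, -0.8220, 1.9728, 0.4932], [0.0000, 5.1307, 1.2906, 6.5109], [0.0000, 0.0000, 4.0549, -1.5723], [0.0000, 0.0000, 0.0000, 1.9731]]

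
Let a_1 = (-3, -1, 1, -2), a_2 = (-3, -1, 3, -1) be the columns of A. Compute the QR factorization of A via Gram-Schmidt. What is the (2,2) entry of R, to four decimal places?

r_{22} = 2.2361

a_1 = (-3, -1, 1, -2); ‖a_1‖ = 3.8730, so q_1 = (-0.7746, -0.2582, 0.2582, -0.5164).
q_1·a_2 = (-0.7746)·(-3) + (-0.2582)·(-1) + 0.2582·3 + (-0.5164)·(-1) = 3.8730.
u_2 = a_2 − 3.8730·q_1 = (0.0000, 0.0000, 2.0000, 1.0000).
r_{22} = ‖u_2‖ = 2.2361.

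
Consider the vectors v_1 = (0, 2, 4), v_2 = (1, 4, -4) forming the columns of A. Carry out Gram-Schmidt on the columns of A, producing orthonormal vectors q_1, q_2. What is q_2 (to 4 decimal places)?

v_1 = (0, 2, 4); ‖v_1‖ = 4.4721, so q_1 = (0.0000, 0.4472, 0.8944).
q_1·v_2 = 0.0000·1 + 0.4472·4 + 0.8944·(-4) = -1.7889.
u_2 = v_2 + 1.7889·q_1 = (1.0000, 4.8000, -2.4000).
‖u_2‖ = 5.4589, so q_2 = (0.1832, 0.8793, -0.4396).

q_2 = (0.1832, 0.8793, -0.4396)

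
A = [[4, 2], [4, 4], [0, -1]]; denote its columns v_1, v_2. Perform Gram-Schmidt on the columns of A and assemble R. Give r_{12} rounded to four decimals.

v_1 = (4, 4, 0); ‖v_1‖ = 5.6569, so e_1 = (0.7071, 0.7071, 0.0000).
r_{12} = e_1·v_2 = 4.2426.

r_{12} = 4.2426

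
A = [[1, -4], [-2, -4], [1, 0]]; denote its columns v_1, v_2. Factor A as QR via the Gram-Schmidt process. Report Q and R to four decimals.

Q = [[0.4082, -0.8616], [-0.8165, -0.4924], [0.4082, -0.1231]], R = [[2.4495, 1.6330], [0.0000, 5.4160]]

v_1 = (1, -2, 1); ‖v_1‖ = 2.4495, so e_1 = (0.4082, -0.8165, 0.4082).
e_1·v_2 = 0.4082·(-4) + (-0.8165)·(-4) + 0.4082·0 = 1.6330.
u_2 = v_2 − 1.6330·e_1 = (-4.6667, -2.6667, -0.6667).
‖u_2‖ = 5.4160, so e_2 = (-0.8616, -0.4924, -0.1231).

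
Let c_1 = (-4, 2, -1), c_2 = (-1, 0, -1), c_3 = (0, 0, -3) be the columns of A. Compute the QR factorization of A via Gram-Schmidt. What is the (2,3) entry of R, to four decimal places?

c_1 = (-4, 2, -1); ‖c_1‖ = 4.5826, so e_1 = (-0.8729, 0.4364, -0.2182).
e_1·c_2 = (-0.8729)·(-1) + 0.4364·0 + (-0.2182)·(-1) = 1.0911.
u_2 = c_2 − 1.0911·e_1 = (-0.0476, -0.4762, -0.7619).
‖u_2‖ = 0.8997, so e_2 = (-0.0529, -0.5293, -0.8468).
r_{23} = e_2·c_3 = 2.5404.

r_{23} = 2.5404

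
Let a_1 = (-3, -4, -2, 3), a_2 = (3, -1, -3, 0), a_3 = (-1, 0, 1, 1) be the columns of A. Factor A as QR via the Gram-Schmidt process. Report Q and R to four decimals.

Q = [[-0.4867, 0.7068, 0.3910], [-0.6489, -0.2054, 0.1699], [-0.3244, -0.6766, 0.3344], [0.4867, -0.0181, 0.8405]], R = [[6.1644, 0.1622, 0.6489], [0.0000, 4.3559, -1.4016], [0.0000, 0.0000, 0.7839]]

a_1 = (-3, -4, -2, 3); ‖a_1‖ = 6.1644, so q_1 = (-0.4867, -0.6489, -0.3244, 0.4867).
q_1·a_2 = (-0.4867)·3 + (-0.6489)·(-1) + (-0.3244)·(-3) + 0.4867·0 = 0.1622.
u_2 = a_2 − 0.1622·q_1 = (3.0789, -0.8947, -2.9474, -0.0789).
‖u_2‖ = 4.3559, so q_2 = (0.7068, -0.2054, -0.6766, -0.0181).
q_1·a_3 = (-0.4867)·(-1) + (-0.6489)·0 + (-0.3244)·1 + 0.4867·1 = 0.6489; q_2·a_3 = 0.7068·(-1) + (-0.2054)·0 + (-0.6766)·1 + (-0.0181)·1 = -1.4016.
u_3 = a_3 − 0.6489·q_1 + 1.4016·q_2 = (0.3065, 0.1331, 0.2621, 0.6588).
‖u_3‖ = 0.7839, so q_3 = (0.3910, 0.1699, 0.3344, 0.8405).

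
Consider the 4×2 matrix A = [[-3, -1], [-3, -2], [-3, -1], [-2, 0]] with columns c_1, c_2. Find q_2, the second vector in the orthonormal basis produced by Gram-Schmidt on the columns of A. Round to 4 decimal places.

q_2 = (0.1386, -0.7206, 0.1386, 0.6651)

q_1 = c_1/‖c_1‖ = (-3, -3, -3, -2)/5.5678 = (-0.5388, -0.5388, -0.5388, -0.3592).
r_{12} = q_1·c_2 = 2.1553.
u_2 = c_2 − 2.1553·q_1 = (0.1613, -0.8387, 0.1613, 0.7742).
‖u_2‖ = 1.1640, so q_2 = (0.1386, -0.7206, 0.1386, 0.6651).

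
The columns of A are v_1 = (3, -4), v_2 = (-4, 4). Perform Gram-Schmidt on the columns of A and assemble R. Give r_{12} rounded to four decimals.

v_1 = (3, -4); ‖v_1‖ = 5.0000, so q_1 = (0.6000, -0.8000).
r_{12} = q_1·v_2 = -5.6000.

r_{12} = -5.6000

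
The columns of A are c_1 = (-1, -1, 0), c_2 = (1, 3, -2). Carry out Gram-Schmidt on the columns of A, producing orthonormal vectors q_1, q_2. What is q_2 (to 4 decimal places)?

q_1 = c_1/‖c_1‖ = (-1, -1, 0)/1.4142 = (-0.7071, -0.7071, 0.0000).
r_{12} = q_1·c_2 = -2.8284.
u_2 = c_2 + 2.8284·q_1 = (-1.0000, 1.0000, -2.0000).
‖u_2‖ = 2.4495, so q_2 = (-0.4082, 0.4082, -0.8165).

q_2 = (-0.4082, 0.4082, -0.8165)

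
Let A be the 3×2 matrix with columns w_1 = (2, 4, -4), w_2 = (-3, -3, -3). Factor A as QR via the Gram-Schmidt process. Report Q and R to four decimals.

Q = [[0.3333, -0.5230], [0.6667, -0.4576], [-0.6667, -0.7191]], R = [[6.0000, -1.0000], [0.0000, 5.0990]]

w_1 = (2, 4, -4); ‖w_1‖ = 6.0000, so q_1 = (0.3333, 0.6667, -0.6667).
q_1·w_2 = 0.3333·(-3) + 0.6667·(-3) + (-0.6667)·(-3) = -1.0000.
u_2 = w_2 + 1.0000·q_1 = (-2.6667, -2.3333, -3.6667).
‖u_2‖ = 5.0990, so q_2 = (-0.5230, -0.4576, -0.7191).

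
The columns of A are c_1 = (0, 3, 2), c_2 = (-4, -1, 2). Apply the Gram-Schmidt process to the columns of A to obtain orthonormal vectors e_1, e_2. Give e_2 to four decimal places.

c_1 = (0, 3, 2); ‖c_1‖ = 3.6056, so e_1 = (0.0000, 0.8321, 0.5547).
e_1·c_2 = 0.0000·(-4) + 0.8321·(-1) + 0.5547·2 = 0.2774.
u_2 = c_2 − 0.2774·e_1 = (-4.0000, -1.2308, 1.8462).
‖u_2‖ = 4.5742, so e_2 = (-0.8745, -0.2691, 0.4036).

e_2 = (-0.8745, -0.2691, 0.4036)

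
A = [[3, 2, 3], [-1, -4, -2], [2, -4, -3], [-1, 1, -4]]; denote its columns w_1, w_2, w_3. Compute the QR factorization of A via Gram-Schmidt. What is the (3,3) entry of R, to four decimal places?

w_1 = (3, -1, 2, -1); ‖w_1‖ = 3.8730, so e_1 = (0.7746, -0.2582, 0.5164, -0.2582).
e_1·w_2 = 0.7746·2 + (-0.2582)·(-4) + 0.5164·(-4) + (-0.2582)·1 = 0.2582.
u_2 = w_2 − 0.2582·e_1 = (1.8000, -3.9333, -4.1333, 1.0667).
‖u_2‖ = 6.0773, so e_2 = (0.2962, -0.6472, -0.6801, 0.1755).
e_1·w_3 = 0.7746·3 + (-0.2582)·(-2) + 0.5164·(-3) + (-0.2582)·(-4) = 2.3238; e_2·w_3 = 0.2962·3 + (-0.6472)·(-2) + (-0.6801)·(-3) + 0.1755·(-4) = 3.5213.
u_3 = w_3 − 2.3238·e_1 − 3.5213·e_2 = (0.1570, 0.8791, -1.8051, -4.0181).
r_{33} = ‖u_3‖ = 4.4945.

r_{33} = 4.4945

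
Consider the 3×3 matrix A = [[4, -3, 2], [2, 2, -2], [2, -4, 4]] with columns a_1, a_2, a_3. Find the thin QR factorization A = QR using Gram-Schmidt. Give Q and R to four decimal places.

Q = [[0.8165, -0.0778, -0.5721], [0.4082, 0.7785, 0.4767], [0.4082, -0.6228, 0.6674]], R = [[4.8990, -3.2660, 2.4495], [0.0000, 4.2817, -4.2039], [0.0000, 0.0000, 0.5721]]

a_1 = (4, 2, 2); ‖a_1‖ = 4.8990, so e_1 = (0.8165, 0.4082, 0.4082).
e_1·a_2 = 0.8165·(-3) + 0.4082·2 + 0.4082·(-4) = -3.2660.
u_2 = a_2 + 3.2660·e_1 = (-0.3333, 3.3333, -2.6667).
‖u_2‖ = 4.2817, so e_2 = (-0.0778, 0.7785, -0.6228).
e_1·a_3 = 0.8165·2 + 0.4082·(-2) + 0.4082·4 = 2.4495; e_2·a_3 = (-0.0778)·2 + 0.7785·(-2) + (-0.6228)·4 = -4.2039.
u_3 = a_3 − 2.4495·e_1 + 4.2039·e_2 = (-0.3273, 0.2727, 0.3818).
‖u_3‖ = 0.5721, so e_3 = (-0.5721, 0.4767, 0.6674).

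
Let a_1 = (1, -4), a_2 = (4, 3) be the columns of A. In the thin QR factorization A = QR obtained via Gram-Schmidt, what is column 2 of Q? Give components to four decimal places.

a_1 = (1, -4); ‖a_1‖ = 4.1231, so e_1 = (0.2425, -0.9701).
e_1·a_2 = 0.2425·4 + (-0.9701)·3 = -1.9403.
u_2 = a_2 + 1.9403·e_1 = (4.4706, 1.1176).
‖u_2‖ = 4.6082, so e_2 = (0.9701, 0.2425).

e_2 = (0.9701, 0.2425)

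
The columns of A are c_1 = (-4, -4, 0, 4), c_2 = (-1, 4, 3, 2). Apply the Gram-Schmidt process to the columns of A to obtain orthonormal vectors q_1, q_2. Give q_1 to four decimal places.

q_1 = c_1/‖c_1‖ = (-4, -4, 0, 4)/6.9282 = (-0.5774, -0.5774, 0.0000, 0.5774).

q_1 = (-0.5774, -0.5774, 0.0000, 0.5774)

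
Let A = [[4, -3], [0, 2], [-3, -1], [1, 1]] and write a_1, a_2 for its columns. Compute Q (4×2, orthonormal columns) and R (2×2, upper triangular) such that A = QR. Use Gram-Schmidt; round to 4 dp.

Q = [[0.7845, -0.4996], [0.0000, 0.5648], [-0.5883, -0.5431], [0.1961, 0.3693]], R = [[5.0990, -1.5689], [0.0000, 3.5410]]

a_1 = (4, 0, -3, 1); ‖a_1‖ = 5.0990, so q_1 = (0.7845, 0.0000, -0.5883, 0.1961).
q_1·a_2 = 0.7845·(-3) + 0.0000·2 + (-0.5883)·(-1) + 0.1961·1 = -1.5689.
u_2 = a_2 + 1.5689·q_1 = (-1.7692, 2.0000, -1.9231, 1.3077).
‖u_2‖ = 3.5410, so q_2 = (-0.4996, 0.5648, -0.5431, 0.3693).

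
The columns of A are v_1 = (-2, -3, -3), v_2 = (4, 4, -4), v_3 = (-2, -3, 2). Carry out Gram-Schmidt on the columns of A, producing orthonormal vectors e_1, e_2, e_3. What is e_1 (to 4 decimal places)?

e_1 = (-0.4264, -0.6396, -0.6396)

v_1 = (-2, -3, -3); ‖v_1‖ = 4.6904, so e_1 = (-0.4264, -0.6396, -0.6396).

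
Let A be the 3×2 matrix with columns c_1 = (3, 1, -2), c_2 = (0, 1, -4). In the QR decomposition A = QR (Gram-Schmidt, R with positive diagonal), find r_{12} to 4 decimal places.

r_{12} = 2.4054

e_1 = c_1/‖c_1‖ = (3, 1, -2)/3.7417 = (0.8018, 0.2673, -0.5345).
r_{12} = e_1·c_2 = 2.4054.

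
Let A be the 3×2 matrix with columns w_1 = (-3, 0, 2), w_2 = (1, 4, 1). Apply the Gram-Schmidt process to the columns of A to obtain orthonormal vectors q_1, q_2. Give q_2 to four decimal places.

q_2 = (0.1817, 0.9448, 0.2725)

q_1 = w_1/‖w_1‖ = (-3, 0, 2)/3.6056 = (-0.8321, 0.0000, 0.5547).
r_{12} = q_1·w_2 = -0.2774.
u_2 = w_2 + 0.2774·q_1 = (0.7692, 4.0000, 1.1538).
‖u_2‖ = 4.2336, so q_2 = (0.1817, 0.9448, 0.2725).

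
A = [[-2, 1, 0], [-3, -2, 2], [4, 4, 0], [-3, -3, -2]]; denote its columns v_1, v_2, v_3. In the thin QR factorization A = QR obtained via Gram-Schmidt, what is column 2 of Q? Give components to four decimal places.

q_2 = (0.9006, 0.1032, 0.3377, -0.2533)

q_1 = v_1/‖v_1‖ = (-2, -3, 4, -3)/6.1644 = (-0.3244, -0.4867, 0.6489, -0.4867).
r_{12} = q_1·v_2 = 4.7044.
u_2 = v_2 − 4.7044·q_1 = (2.5263, 0.2895, 0.9474, -0.7105).
‖u_2‖ = 2.8051, so q_2 = (0.9006, 0.1032, 0.3377, -0.2533).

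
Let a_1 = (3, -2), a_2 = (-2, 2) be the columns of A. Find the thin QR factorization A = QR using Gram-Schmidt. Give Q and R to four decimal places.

e_1 = a_1/‖a_1‖ = (3, -2)/3.6056 = (0.8321, -0.5547).
r_{12} = e_1·a_2 = -2.7735.
u_2 = a_2 + 2.7735·e_1 = (0.3077, 0.4615).
‖u_2‖ = 0.5547, so e_2 = (0.5547, 0.8321).

Q = [[0.8321, 0.5547], [-0.5547, 0.8321]], R = [[3.6056, -2.7735], [0.0000, 0.5547]]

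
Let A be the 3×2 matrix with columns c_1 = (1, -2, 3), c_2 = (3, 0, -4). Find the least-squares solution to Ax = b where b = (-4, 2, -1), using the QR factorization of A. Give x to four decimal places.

c_1 = (1, -2, 3); ‖c_1‖ = 3.7417, so q_1 = (0.2673, -0.5345, 0.8018).
q_1·c_2 = 0.2673·3 + (-0.5345)·0 + 0.8018·(-4) = -2.4054.
u_2 = c_2 + 2.4054·q_1 = (3.6429, -1.2857, -2.0714).
‖u_2‖ = 4.3834, so q_2 = (0.8311, -0.2933, -0.4726).
Qᵀb = (-2.9399, -3.4383).
Back-substitute: x_2 = -3.4383/4.3834 = -0.7844.
x_1 = (-2.9399 + 2.4054·(-0.7844))/3.7417 = -1.2900.

x = (-1.2900, -0.7844)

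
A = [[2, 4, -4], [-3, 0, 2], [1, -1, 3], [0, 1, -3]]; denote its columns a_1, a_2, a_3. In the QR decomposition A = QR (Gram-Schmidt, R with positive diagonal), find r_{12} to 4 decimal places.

e_1 = a_1/‖a_1‖ = (2, -3, 1, 0)/3.7417 = (0.5345, -0.8018, 0.2673, 0.0000).
r_{12} = e_1·a_2 = 1.8708.

r_{12} = 1.8708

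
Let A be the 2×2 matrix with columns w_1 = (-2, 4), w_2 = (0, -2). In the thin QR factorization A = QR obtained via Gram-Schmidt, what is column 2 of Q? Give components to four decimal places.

w_1 = (-2, 4); ‖w_1‖ = 4.4721, so q_1 = (-0.4472, 0.8944).
q_1·w_2 = (-0.4472)·0 + 0.8944·(-2) = -1.7889.
u_2 = w_2 + 1.7889·q_1 = (-0.8000, -0.4000).
‖u_2‖ = 0.8944, so q_2 = (-0.8944, -0.4472).

q_2 = (-0.8944, -0.4472)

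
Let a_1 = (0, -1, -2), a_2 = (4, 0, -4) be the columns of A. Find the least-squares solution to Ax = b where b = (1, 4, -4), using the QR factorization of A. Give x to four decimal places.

e_1 = a_1/‖a_1‖ = (0, -1, -2)/2.2361 = (0.0000, -0.4472, -0.8944).
r_{12} = e_1·a_2 = 3.5777.
u_2 = a_2 − 3.5777·e_1 = (4.0000, 1.6000, -0.8000).
‖u_2‖ = 4.3818, so e_2 = (0.9129, 0.3651, -0.1826).
Qᵀb = (1.7889, 3.1038).
Back-substitute: x_2 = 3.1038/4.3818 = 0.7083.
x_1 = (1.7889 − 3.5777·0.7083)/2.2361 = -0.3333.

x = (-0.3333, 0.7083)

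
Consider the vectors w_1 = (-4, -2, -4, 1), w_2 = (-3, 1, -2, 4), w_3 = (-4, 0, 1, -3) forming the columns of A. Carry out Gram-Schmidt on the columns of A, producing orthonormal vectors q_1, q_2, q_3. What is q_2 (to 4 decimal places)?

q_2 = (-0.1511, 0.5322, 0.0920, 0.8279)

q_1 = w_1/‖w_1‖ = (-4, -2, -4, 1)/6.0828 = (-0.6576, -0.3288, -0.6576, 0.1644).
r_{12} = q_1·w_2 = 3.6168.
u_2 = w_2 − 3.6168·q_1 = (-0.6216, 2.1892, 0.3784, 3.4054).
‖u_2‖ = 4.1133, so q_2 = (-0.1511, 0.5322, 0.0920, 0.8279).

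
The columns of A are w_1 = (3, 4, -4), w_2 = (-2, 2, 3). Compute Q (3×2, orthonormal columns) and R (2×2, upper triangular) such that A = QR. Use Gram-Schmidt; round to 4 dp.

w_1 = (3, 4, -4); ‖w_1‖ = 6.4031, so e_1 = (0.4685, 0.6247, -0.6247).
e_1·w_2 = 0.4685·(-2) + 0.6247·2 + (-0.6247)·3 = -1.5617.
u_2 = w_2 + 1.5617·e_1 = (-1.2683, 2.9756, 2.0244).
‖u_2‖ = 3.8159, so e_2 = (-0.3324, 0.7798, 0.5305).

Q = [[0.4685, -0.3324], [0.6247, 0.7798], [-0.6247, 0.5305]], R = [[6.4031, -1.5617], [0.0000, 3.8159]]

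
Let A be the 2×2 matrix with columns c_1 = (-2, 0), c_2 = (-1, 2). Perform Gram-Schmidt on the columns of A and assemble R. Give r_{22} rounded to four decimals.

e_1 = c_1/‖c_1‖ = (-2, 0)/2.0000 = (-1.0000, 0.0000).
r_{12} = e_1·c_2 = 1.0000.
u_2 = c_2 − 1.0000·e_1 = (0.0000, 2.0000).
r_{22} = ‖u_2‖ = 2.0000.

r_{22} = 2.0000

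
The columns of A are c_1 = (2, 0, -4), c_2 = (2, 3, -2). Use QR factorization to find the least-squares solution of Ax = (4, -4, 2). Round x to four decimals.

x = (0.4898, -0.8163)

c_1 = (2, 0, -4); ‖c_1‖ = 4.4721, so e_1 = (0.4472, 0.0000, -0.8944).
e_1·c_2 = 0.4472·2 + 0.0000·3 + (-0.8944)·(-2) = 2.6833.
u_2 = c_2 − 2.6833·e_1 = (0.8000, 3.0000, 0.4000).
‖u_2‖ = 3.1305, so e_2 = (0.2556, 0.9583, 0.1278).
Qᵀb = (0.0000, -2.5555).
Back-substitute: x_2 = -2.5555/3.1305 = -0.8163.
x_1 = (0.0000 − 2.6833·(-0.8163))/4.4721 = 0.4898.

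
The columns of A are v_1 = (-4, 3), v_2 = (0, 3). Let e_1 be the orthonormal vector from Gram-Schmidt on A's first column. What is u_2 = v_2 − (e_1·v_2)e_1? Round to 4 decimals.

u_2 = (1.4400, 1.9200)

v_1 = (-4, 3); ‖v_1‖ = 5.0000, so e_1 = (-0.8000, 0.6000).
e_1·v_2 = (-0.8000)·0 + 0.6000·3 = 1.8000.
u_2 = v_2 − 1.8000·e_1 = (1.4400, 1.9200).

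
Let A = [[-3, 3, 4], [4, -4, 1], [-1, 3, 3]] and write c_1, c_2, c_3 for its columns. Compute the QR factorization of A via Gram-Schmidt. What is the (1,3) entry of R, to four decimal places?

c_1 = (-3, 4, -1); ‖c_1‖ = 5.0990, so e_1 = (-0.5883, 0.7845, -0.1961).
r_{13} = e_1·c_3 = -2.1573.

r_{13} = -2.1573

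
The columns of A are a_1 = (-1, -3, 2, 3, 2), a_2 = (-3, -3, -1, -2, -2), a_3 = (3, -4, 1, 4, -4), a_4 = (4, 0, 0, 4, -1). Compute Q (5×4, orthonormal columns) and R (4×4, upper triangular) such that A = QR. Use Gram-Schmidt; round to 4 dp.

Q = [[-0.1925, -0.5774, 0.5368, -0.0544], [-0.5774, -0.5774, -0.3000, -0.0445], [0.3849, -0.1925, -0.0053, -0.8914], [0.5774, -0.3849, 0.3526, 0.4066], [0.3849, -0.3849, -0.7053, 0.1875]], R = [[5.1962, 0.0000, 2.8868, 1.1547], [0.0000, 5.1962, 0.3849, -3.4641], [0.0000, 0.0000, 7.0369, 4.2632], [0.0000, 0.0000, 0.0000, 1.2213]]

e_1 = a_1/‖a_1‖ = (-1, -3, 2, 3, 2)/5.1962 = (-0.1925, -0.5774, 0.3849, 0.5774, 0.3849).
r_{12} = e_1·a_2 = 0.0000.
u_2 = a_2 + 0.0000·e_1 = (-3.0000, -3.0000, -1.0000, -2.0000, -2.0000).
‖u_2‖ = 5.1962, so e_2 = (-0.5774, -0.5774, -0.1925, -0.3849, -0.3849).
r_{13} = e_1·a_3 = 2.8868; r_{23} = e_2·a_3 = 0.3849.
u_3 = a_3 − 2.8868·e_1 − 0.3849·e_2 = (3.7778, -2.1111, -0.0370, 2.4815, -4.9630).
‖u_3‖ = 7.0369, so e_3 = (0.5368, -0.3000, -0.0053, 0.3526, -0.7053).
r_{14} = e_1·a_4 = 1.1547; r_{24} = e_2·a_4 = -3.4641; r_{34} = e_3·a_4 = 4.2632.
u_4 = a_4 − 1.1547·e_1 + 3.4641·e_2 − 4.2632·e_3 = (-0.0665, -0.0544, -1.0887, 0.4966, 0.2290).
‖u_4‖ = 1.2213, so e_4 = (-0.0544, -0.0445, -0.8914, 0.4066, 0.1875).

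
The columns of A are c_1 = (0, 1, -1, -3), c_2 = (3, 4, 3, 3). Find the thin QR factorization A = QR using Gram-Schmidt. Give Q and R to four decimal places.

Q = [[0.0000, 0.4920], [0.3015, 0.7753], [-0.3015, 0.3727], [-0.9045, 0.1342]], R = [[3.3166, -2.4121], [0.0000, 6.0977]]

c_1 = (0, 1, -1, -3); ‖c_1‖ = 3.3166, so e_1 = (0.0000, 0.3015, -0.3015, -0.9045).
e_1·c_2 = 0.0000·3 + 0.3015·4 + (-0.3015)·3 + (-0.9045)·3 = -2.4121.
u_2 = c_2 + 2.4121·e_1 = (3.0000, 4.7273, 2.2727, 0.8182).
‖u_2‖ = 6.0977, so e_2 = (0.4920, 0.7753, 0.3727, 0.1342).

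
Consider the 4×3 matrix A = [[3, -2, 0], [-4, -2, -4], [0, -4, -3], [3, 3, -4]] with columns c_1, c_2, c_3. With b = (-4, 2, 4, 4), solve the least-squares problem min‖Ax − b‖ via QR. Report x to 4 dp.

q_1 = c_1/‖c_1‖ = (3, -4, 0, 3)/5.8310 = (0.5145, -0.6860, 0.0000, 0.5145).
r_{12} = q_1·c_2 = 1.8865.
u_2 = c_2 − 1.8865·q_1 = (-2.9706, -0.7059, -4.0000, 2.0294).
‖u_2‖ = 5.4260, so q_2 = (-0.5475, -0.1301, -0.7372, 0.3740).
r_{13} = q_1·c_3 = 0.6860; r_{23} = q_2·c_3 = 1.2359.
u_3 = c_3 − 0.6860·q_1 − 1.2359·q_2 = (0.3237, -3.3686, -2.0889, -4.8152).
‖u_3‖ = 6.2452, so q_3 = (0.0518, -0.5394, -0.3345, -0.7710).
Qᵀb = (-1.3720, 0.4770, -5.7082).
Back-substitute: x_3 = -5.7082/6.2452 = -0.9140.
x_2 = (0.4770 − 1.2359·(-0.9140))/5.4260 = 0.2961.
x_1 = (-1.3720 − 1.8865·0.2961 − 0.6860·(-0.9140))/5.8310 = -0.2236.

x = (-0.2236, 0.2961, -0.9140)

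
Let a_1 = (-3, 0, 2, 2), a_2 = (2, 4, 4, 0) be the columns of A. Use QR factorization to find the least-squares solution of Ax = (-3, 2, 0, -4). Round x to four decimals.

x = (0.0526, 0.0526)

e_1 = a_1/‖a_1‖ = (-3, 0, 2, 2)/4.1231 = (-0.7276, 0.0000, 0.4851, 0.4851).
r_{12} = e_1·a_2 = 0.4851.
u_2 = a_2 − 0.4851·e_1 = (2.3529, 4.0000, 3.7647, -0.2353).
‖u_2‖ = 5.9804, so e_2 = (0.3934, 0.6689, 0.6295, -0.0393).
Qᵀb = (0.2425, 0.3148).
Back-substitute: x_2 = 0.3148/5.9804 = 0.0526.
x_1 = (0.2425 − 0.4851·0.0526)/4.1231 = 0.0526.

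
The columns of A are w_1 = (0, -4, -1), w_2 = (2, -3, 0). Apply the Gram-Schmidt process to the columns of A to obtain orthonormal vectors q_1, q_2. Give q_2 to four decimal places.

q_2 = (0.9397, -0.0829, 0.3317)

q_1 = w_1/‖w_1‖ = (0, -4, -1)/4.1231 = (0.0000, -0.9701, -0.2425).
r_{12} = q_1·w_2 = 2.9104.
u_2 = w_2 − 2.9104·q_1 = (2.0000, -0.1765, 0.7059).
‖u_2‖ = 2.1282, so q_2 = (0.9397, -0.0829, 0.3317).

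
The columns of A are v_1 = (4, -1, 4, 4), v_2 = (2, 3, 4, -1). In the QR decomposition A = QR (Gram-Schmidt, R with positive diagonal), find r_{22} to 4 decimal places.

q_1 = v_1/‖v_1‖ = (4, -1, 4, 4)/7.0000 = (0.5714, -0.1429, 0.5714, 0.5714).
r_{12} = q_1·v_2 = 2.4286.
u_2 = v_2 − 2.4286·q_1 = (0.6122, 3.3469, 2.6122, -2.3878).
r_{22} = ‖u_2‖ = 4.9094.

r_{22} = 4.9094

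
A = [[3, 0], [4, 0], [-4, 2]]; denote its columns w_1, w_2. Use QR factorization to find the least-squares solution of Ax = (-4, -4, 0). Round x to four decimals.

x = (-1.1200, -2.2400)

q_1 = w_1/‖w_1‖ = (3, 4, -4)/6.4031 = (0.4685, 0.6247, -0.6247).
r_{12} = q_1·w_2 = -1.2494.
u_2 = w_2 + 1.2494·q_1 = (0.5854, 0.7805, 1.2195).
‖u_2‖ = 1.5617, so q_2 = (0.3748, 0.4998, 0.7809).
Qᵀb = (-4.3729, -3.4983).
Back-substitute: x_2 = -3.4983/1.5617 = -2.2400.
x_1 = (-4.3729 + 1.2494·(-2.2400))/6.4031 = -1.1200.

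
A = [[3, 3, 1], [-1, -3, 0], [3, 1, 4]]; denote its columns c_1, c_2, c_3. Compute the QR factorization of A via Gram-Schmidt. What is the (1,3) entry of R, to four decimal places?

e_1 = c_1/‖c_1‖ = (3, -1, 3)/4.3589 = (0.6882, -0.2294, 0.6882).
r_{13} = e_1·c_3 = 3.4412.

r_{13} = 3.4412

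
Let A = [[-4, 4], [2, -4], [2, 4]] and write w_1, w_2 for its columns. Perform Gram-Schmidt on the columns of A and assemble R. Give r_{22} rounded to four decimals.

r_{22} = 6.1101

w_1 = (-4, 2, 2); ‖w_1‖ = 4.8990, so e_1 = (-0.8165, 0.4082, 0.4082).
e_1·w_2 = (-0.8165)·4 + 0.4082·(-4) + 0.4082·4 = -3.2660.
u_2 = w_2 + 3.2660·e_1 = (1.3333, -2.6667, 5.3333).
r_{22} = ‖u_2‖ = 6.1101.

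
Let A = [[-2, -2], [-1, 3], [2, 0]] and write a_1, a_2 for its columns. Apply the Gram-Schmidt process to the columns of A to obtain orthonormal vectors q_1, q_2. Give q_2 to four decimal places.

q_2 = (-0.4952, 0.8666, -0.0619)

a_1 = (-2, -1, 2); ‖a_1‖ = 3.0000, so q_1 = (-0.6667, -0.3333, 0.6667).
q_1·a_2 = (-0.6667)·(-2) + (-0.3333)·3 + 0.6667·0 = 0.3333.
u_2 = a_2 − 0.3333·q_1 = (-1.7778, 3.1111, -0.2222).
‖u_2‖ = 3.5901, so q_2 = (-0.4952, 0.8666, -0.0619).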